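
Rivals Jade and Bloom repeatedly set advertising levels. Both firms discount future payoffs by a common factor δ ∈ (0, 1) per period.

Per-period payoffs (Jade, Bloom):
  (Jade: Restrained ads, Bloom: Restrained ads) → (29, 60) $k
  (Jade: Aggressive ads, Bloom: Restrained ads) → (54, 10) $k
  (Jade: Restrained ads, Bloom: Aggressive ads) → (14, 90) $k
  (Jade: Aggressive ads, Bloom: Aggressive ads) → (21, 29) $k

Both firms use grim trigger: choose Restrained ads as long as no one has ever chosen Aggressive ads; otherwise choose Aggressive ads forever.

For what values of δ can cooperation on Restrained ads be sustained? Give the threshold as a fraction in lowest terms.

25/33

Jade's threshold: (54−29)/(54−21) = 25/33.
Bloom's threshold: (90−60)/(90−29) = 30/61.
25/33 > 30/61, so Jade binds and δ* = 25/33.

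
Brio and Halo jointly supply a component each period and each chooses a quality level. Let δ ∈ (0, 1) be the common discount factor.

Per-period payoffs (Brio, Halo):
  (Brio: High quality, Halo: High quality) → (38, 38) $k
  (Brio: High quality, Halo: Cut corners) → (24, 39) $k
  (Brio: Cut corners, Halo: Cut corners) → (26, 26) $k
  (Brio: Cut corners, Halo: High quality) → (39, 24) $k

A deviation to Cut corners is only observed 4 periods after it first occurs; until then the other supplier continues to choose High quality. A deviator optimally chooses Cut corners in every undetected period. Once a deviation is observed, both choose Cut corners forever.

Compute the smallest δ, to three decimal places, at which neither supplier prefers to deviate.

A deviator earns 39 for 4 periods, then 26 forever; cooperating earns 38 forever. Multiplying the IC by (1−δ):
38 ≥ 39(1−δ^4) + 26δ^4, so 13·δ^4 ≥ 1 and δ^4 ≥ 1/13.
δ ≥ (1/13)^(1/4) ≈ 0.527.

0.527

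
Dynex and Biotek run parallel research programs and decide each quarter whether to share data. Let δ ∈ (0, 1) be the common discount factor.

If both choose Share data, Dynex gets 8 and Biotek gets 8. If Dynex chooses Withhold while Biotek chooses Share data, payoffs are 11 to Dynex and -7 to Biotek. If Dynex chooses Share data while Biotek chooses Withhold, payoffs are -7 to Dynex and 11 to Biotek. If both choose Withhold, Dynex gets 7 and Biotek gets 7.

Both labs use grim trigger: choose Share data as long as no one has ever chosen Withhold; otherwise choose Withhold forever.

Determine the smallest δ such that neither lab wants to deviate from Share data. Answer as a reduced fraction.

3/4

One-period gain from deviating is 11 − 8 = 3. The loss is 8 − 7 = 1 in every subsequent period, with present value 1·δ/(1−δ).
Deviation is unprofitable when 1·δ/(1−δ) ≥ 3, i.e. δ/(1−δ) ≥ 3.
Equivalently δ ≥ 3/(3+1) = 3/4.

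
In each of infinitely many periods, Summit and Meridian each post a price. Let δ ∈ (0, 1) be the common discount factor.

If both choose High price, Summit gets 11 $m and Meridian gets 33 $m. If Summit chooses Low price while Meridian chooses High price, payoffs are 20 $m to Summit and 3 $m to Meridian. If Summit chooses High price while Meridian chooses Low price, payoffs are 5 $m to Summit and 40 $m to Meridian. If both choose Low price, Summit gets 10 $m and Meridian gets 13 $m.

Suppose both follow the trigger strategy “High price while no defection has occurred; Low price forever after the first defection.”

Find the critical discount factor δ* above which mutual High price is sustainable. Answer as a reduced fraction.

Summit's threshold: (20−11)/(20−10) = 9/10.
Meridian's threshold: (40−33)/(40−13) = 7/27.
9/10 > 7/27, so Summit binds and δ* = 9/10.

9/10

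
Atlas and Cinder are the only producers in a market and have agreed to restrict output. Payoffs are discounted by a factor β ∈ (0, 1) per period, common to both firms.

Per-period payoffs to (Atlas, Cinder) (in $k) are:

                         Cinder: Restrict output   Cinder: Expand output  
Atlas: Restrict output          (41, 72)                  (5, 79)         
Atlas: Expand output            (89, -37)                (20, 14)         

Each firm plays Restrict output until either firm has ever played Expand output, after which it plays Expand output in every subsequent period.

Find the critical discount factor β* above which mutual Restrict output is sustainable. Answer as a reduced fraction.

16/23

For Atlas: deviation gain 89−41 = 48, per-period punishment loss 41−20 = 21. IC gives β ≥ 48/69 = 16/23.
For Cinder: gain 7, loss 58 per period, so β ≥ 7/65.
The tighter constraint is Atlas's, so cooperation needs β ≥ 16/23.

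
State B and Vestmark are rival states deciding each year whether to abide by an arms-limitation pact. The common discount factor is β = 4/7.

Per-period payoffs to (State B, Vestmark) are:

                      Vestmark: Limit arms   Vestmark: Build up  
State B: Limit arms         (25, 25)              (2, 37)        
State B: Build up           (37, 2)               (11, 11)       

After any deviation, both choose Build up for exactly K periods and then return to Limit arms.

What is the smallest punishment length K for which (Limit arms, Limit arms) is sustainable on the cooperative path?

2

IC: β(1−β^K)/(1−β) ≥ (37−25)/(25−11) = 6/7.
With β = 4/7: need 1 − β^K ≥ 6/7·(1−4/7)/(4/7), i.e. β^K ≤ 0.3571.
Since (4/7)^1 = 0.5714 and (4/7)^2 = 0.3265, the smallest such K is 2.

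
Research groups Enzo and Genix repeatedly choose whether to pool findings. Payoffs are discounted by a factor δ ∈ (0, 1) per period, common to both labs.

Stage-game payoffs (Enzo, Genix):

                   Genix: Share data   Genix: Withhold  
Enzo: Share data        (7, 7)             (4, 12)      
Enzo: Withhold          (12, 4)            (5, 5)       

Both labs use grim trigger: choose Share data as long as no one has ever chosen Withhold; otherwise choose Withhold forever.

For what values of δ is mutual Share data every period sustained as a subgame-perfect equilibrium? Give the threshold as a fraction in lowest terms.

Under grim trigger the critical discount factor is (T−C)/(T−P) with T = 12, C = 7, P = 5.
δ* = (12−7)/(12−5) = 5/7.

5/7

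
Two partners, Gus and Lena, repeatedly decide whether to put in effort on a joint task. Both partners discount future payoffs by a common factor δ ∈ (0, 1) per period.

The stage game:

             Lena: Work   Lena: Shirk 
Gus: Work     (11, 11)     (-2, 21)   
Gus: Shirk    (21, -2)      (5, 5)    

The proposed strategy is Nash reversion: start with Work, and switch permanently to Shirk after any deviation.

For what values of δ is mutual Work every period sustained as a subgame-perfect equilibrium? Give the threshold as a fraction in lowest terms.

Cooperation forever yields 11 each period: 11/(1−δ).
Deviating yields 21 once, then 5 forever: 21 + 5δ/(1−δ).
No profitable deviation requires 11/(1−δ) ≥ 21 + 5δ/(1−δ).
Multiplying by (1−δ): 11 ≥ 21(1−δ) + 5δ = 21 − 16δ.
So 16δ ≥ 10, i.e. δ ≥ 10/16 = 5/8.

5/8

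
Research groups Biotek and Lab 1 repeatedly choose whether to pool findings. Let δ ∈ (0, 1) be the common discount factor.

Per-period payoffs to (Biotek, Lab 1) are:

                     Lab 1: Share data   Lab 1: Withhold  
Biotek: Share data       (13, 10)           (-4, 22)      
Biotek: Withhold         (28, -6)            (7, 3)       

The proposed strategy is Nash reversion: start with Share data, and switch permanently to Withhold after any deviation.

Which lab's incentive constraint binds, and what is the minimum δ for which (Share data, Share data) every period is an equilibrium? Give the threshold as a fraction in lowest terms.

Biotek; δ ≥ 5/7

For Biotek: deviation gain 28−13 = 15, per-period punishment loss 13−7 = 6. IC gives δ ≥ 15/21 = 5/7.
For Lab 1: gain 12, loss 7 per period, so δ ≥ 12/19.
The tighter constraint is Biotek's, so cooperation needs δ ≥ 5/7.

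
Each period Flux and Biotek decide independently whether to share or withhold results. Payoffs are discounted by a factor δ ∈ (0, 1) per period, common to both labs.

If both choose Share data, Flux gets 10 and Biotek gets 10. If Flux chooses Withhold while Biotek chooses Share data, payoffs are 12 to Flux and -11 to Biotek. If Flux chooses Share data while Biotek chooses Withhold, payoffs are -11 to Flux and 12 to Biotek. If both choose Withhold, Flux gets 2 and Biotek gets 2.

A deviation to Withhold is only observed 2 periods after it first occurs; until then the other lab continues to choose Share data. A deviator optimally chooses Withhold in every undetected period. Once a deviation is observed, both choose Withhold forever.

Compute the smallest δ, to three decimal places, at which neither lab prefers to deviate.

0.447

A deviator earns 12 for 2 periods, then 2 forever; cooperating earns 10 forever. Multiplying the IC by (1−δ):
10 ≥ 12(1−δ^2) + 2δ^2, so 10·δ^2 ≥ 2 and δ^2 ≥ 1/5.
δ ≥ (1/5)^(1/2) ≈ 0.447.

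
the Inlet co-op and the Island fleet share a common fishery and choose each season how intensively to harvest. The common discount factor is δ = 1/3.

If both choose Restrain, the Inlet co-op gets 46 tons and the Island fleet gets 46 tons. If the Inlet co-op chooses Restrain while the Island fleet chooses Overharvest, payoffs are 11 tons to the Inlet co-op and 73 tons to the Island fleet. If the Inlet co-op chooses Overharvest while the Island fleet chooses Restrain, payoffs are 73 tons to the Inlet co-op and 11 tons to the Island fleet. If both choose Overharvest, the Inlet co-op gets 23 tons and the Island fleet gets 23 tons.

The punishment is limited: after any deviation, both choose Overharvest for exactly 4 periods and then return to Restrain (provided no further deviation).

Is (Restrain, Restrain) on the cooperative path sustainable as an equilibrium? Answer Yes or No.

No

A one-shot deviation gives 73 now, then 23 for 4 periods, then back to 46.
Gain from deviating: (73−46) today; loss: (46−23) in each of the next 4 periods.
No-deviation condition: (46−23)(δ+…+δ^4) ≥ 73−46, i.e. δ+…+δ^4 ≥ 27/23.
At δ = 1/3: δ+…+δ^4 = 0.4938 < 1.1739.
So cooperation is not sustainable.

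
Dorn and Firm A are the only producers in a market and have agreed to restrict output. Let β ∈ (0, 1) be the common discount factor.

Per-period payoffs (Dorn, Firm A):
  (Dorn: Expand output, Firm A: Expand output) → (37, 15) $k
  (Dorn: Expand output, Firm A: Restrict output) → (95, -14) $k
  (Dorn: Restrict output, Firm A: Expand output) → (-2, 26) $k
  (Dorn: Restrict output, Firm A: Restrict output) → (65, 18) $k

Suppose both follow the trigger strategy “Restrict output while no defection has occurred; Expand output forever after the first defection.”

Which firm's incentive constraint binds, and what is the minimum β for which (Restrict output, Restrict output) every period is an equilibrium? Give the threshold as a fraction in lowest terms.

Dorn: cooperation gives 65 each period; deviation gives 95 once then 37 forever.
  65/(1−β) ≥ 95 + 37β/(1−β) ⇒ β ≥ 30/58 = 15/29.
Firm A: cooperation gives 18 each period; deviation gives 26 once then 15 forever.
  β ≥ 8/11.
Both must hold, so the binding constraint is Firm A's: β ≥ 8/11.

Firm A; β ≥ 8/11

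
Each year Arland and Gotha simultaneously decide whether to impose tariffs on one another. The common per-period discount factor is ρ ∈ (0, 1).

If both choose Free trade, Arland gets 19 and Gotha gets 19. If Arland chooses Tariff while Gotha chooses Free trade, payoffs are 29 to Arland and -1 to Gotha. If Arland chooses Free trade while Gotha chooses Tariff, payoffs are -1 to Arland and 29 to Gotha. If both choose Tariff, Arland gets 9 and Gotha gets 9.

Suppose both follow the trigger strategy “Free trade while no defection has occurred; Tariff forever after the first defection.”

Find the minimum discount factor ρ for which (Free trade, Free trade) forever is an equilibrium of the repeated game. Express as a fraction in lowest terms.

1/2

Cooperation forever yields 19 each period: 19/(1−ρ).
Deviating yields 29 once, then 9 forever: 29 + 9ρ/(1−ρ).
No profitable deviation requires 19/(1−ρ) ≥ 29 + 9ρ/(1−ρ).
Multiplying by (1−ρ): 19 ≥ 29(1−ρ) + 9ρ = 29 − 20ρ.
So 20ρ ≥ 10, i.e. ρ ≥ 10/20 = 1/2.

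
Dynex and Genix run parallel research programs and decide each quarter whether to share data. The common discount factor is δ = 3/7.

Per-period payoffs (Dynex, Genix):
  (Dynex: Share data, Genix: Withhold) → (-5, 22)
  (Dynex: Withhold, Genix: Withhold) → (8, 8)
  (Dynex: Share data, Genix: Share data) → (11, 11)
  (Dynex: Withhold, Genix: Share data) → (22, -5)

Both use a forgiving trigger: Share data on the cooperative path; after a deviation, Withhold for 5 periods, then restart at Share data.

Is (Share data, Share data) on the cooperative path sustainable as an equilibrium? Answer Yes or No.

A one-shot deviation gives 22 now, then 8 for 5 periods, then back to 11.
Gain from deviating: (22−11) today; loss: (11−8) in each of the next 5 periods.
No-deviation condition: (11−8)(δ+…+δ^5) ≥ 22−11, i.e. δ+…+δ^5 ≥ 11/3.
At δ = 3/7: δ+…+δ^5 = 0.7392 < 3.6667.
So cooperation is not sustainable.

No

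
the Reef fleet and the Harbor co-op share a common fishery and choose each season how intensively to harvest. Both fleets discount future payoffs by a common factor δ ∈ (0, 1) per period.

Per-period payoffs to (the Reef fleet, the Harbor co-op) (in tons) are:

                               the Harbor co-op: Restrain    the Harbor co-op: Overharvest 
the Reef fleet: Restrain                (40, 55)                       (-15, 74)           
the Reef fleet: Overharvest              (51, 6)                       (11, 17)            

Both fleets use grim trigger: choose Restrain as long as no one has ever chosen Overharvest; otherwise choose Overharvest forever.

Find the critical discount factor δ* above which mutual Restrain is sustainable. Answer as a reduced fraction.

For the Reef fleet: deviation gain 51−40 = 11, per-period punishment loss 40−11 = 29. IC gives δ ≥ 11/40.
For the Harbor co-op: gain 19, loss 38 per period, so δ ≥ 19/57 = 1/3.
The tighter constraint is the Harbor co-op's, so cooperation needs δ ≥ 1/3.

1/3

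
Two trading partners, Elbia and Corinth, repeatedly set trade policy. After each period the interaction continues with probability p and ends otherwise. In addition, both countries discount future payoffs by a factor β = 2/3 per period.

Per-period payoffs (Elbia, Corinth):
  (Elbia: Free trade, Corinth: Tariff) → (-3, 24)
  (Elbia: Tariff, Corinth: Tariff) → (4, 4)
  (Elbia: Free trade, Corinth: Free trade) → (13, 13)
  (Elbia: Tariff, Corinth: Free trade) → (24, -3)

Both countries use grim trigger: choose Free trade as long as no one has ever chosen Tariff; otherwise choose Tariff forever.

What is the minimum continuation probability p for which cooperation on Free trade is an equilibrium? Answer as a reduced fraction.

With continuation probability p and discount β, the effective per-period discount factor is βp.
Grim-trigger IC: βp ≥ (24−13)/(24−4) = 11/20.
So p ≥ (11/20)/(2/3) = 33/40.

33/40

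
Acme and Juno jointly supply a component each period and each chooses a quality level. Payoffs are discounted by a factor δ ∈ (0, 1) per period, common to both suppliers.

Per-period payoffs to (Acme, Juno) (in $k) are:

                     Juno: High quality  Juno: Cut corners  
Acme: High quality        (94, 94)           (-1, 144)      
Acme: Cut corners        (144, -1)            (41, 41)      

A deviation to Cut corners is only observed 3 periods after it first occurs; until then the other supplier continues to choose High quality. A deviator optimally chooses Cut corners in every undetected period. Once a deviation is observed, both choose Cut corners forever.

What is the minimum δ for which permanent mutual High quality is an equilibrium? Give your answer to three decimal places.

0.786

A deviator earns 144 for 3 periods, then 41 forever; cooperating earns 94 forever. Multiplying the IC by (1−δ):
94 ≥ 144(1−δ^3) + 41δ^3, so 103·δ^3 ≥ 50 and δ^3 ≥ 50/103.
δ ≥ (50/103)^(1/3) ≈ 0.786.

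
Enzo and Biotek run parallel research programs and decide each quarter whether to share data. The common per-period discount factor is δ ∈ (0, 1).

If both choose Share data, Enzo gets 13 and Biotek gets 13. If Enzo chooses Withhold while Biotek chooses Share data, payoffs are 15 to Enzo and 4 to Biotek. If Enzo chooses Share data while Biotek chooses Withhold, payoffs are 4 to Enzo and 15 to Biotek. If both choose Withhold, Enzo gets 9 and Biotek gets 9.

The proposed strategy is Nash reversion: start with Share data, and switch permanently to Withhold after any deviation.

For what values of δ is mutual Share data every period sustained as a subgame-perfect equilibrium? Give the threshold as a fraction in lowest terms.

1/3

Cooperation forever yields 13 each period: 13/(1−δ).
Deviating yields 15 once, then 9 forever: 15 + 9δ/(1−δ).
No profitable deviation requires 13/(1−δ) ≥ 15 + 9δ/(1−δ).
Multiplying by (1−δ): 13 ≥ 15(1−δ) + 9δ = 15 − 6δ.
So 6δ ≥ 2, i.e. δ ≥ 2/6 = 1/3.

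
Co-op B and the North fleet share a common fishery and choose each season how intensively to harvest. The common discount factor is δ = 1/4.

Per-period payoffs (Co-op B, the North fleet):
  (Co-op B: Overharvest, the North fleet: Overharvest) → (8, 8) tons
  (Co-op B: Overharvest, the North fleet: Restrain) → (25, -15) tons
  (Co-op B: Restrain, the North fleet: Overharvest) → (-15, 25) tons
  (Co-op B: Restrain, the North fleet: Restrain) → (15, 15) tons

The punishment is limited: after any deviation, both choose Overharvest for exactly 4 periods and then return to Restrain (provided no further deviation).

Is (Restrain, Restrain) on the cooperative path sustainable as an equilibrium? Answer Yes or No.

No

A one-shot deviation gives 25 now, then 8 for 4 periods, then back to 15.
Gain from deviating: (25−15) today; loss: (15−8) in each of the next 4 periods.
No-deviation condition: (15−8)(δ+…+δ^4) ≥ 25−15, i.e. δ+…+δ^4 ≥ 10/7.
At δ = 1/4: δ+…+δ^4 = 0.3320 < 1.4286.
So cooperation is not sustainable.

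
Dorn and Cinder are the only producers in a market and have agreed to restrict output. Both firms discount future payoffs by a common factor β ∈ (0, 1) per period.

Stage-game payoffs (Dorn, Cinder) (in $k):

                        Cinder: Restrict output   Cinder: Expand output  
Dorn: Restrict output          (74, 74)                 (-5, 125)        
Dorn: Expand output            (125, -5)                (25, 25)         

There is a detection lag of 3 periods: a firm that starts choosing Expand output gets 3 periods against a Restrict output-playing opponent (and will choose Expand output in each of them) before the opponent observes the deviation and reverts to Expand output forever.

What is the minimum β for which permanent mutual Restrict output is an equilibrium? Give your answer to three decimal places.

0.799

Deviating for the 3 undetected periods gains 125−74 = 51 per period over cooperation, then loses 74−25 = 49 per period forever once punishment starts.
Gain: 51(1 + β + … + β^2); loss: 49·β^3/(1−β).
No profitable deviation ⇔ 51(1−β^3) ≤ 49·β^3, i.e. β^3 ≥ 51/(51+49) = 51/100.
Hence β ≥ (51/100)^(1/3) ≈ 0.799.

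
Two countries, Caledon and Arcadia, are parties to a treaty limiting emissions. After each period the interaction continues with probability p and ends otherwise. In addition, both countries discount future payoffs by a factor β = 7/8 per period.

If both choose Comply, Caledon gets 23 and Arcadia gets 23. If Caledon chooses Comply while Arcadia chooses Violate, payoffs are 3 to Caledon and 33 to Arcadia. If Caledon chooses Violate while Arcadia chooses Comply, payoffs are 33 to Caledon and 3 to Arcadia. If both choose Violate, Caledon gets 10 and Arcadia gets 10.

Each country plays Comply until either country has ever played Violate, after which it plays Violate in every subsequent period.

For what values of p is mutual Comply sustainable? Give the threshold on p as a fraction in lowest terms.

With continuation probability p and discount β, the effective per-period discount factor is βp.
Grim-trigger IC: βp ≥ (33−23)/(33−10) = 10/23.
So p ≥ (10/23)/(7/8) = 80/161.

80/161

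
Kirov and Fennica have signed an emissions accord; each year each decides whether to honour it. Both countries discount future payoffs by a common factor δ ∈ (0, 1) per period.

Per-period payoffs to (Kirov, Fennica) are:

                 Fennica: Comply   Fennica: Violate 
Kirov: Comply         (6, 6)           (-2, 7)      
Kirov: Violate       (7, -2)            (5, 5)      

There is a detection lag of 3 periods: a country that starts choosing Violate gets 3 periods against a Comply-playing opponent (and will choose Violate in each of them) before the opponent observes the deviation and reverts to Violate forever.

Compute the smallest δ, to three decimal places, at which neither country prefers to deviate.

Deviating for the 3 undetected periods gains 7−6 = 1 per period over cooperation, then loses 6−5 = 1 per period forever once punishment starts.
Gain: 1(1 + δ + … + δ^2); loss: 1·δ^3/(1−δ).
No profitable deviation ⇔ 1(1−δ^3) ≤ 1·δ^3, i.e. δ^3 ≥ 1/(1+1) = 1/2.
Hence δ ≥ (1/2)^(1/3) ≈ 0.794.

0.794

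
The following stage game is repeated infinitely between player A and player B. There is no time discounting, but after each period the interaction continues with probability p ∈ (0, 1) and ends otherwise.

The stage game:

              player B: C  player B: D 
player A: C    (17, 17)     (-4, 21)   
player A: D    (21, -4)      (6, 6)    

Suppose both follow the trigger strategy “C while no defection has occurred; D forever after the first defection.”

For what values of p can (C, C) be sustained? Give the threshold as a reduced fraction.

4/15

Expected cooperation value is 17 + p·17 + p²·17 + … = 17/(1−p); deviation gives 21 + p·6/(1−p).
17 ≥ 21(1−p) + 6p ⇒ 15p ≥ 4 ⇒ p ≥ 4/15.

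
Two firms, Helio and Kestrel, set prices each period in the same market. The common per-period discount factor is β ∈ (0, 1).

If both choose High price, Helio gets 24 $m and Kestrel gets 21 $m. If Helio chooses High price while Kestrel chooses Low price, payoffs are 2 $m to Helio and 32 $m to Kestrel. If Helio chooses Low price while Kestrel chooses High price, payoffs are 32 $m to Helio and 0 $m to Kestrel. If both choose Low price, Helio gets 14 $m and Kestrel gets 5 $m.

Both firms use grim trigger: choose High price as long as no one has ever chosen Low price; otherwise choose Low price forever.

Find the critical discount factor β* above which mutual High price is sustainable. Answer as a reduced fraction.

4/9

For Helio: deviation gain 32−24 = 8, per-period punishment loss 24−14 = 10. IC gives β ≥ 8/18 = 4/9.
For Kestrel: gain 11, loss 16 per period, so β ≥ 11/27.
The tighter constraint is Helio's, so cooperation needs β ≥ 4/9.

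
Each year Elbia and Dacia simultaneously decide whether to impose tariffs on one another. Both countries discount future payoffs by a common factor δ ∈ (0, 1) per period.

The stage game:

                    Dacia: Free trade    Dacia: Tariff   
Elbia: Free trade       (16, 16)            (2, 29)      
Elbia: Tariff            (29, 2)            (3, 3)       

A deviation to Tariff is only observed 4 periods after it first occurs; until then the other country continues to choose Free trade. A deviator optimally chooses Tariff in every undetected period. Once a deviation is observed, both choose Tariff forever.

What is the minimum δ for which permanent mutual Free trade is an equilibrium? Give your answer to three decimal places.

0.841

Deviating for the 4 undetected periods gains 29−16 = 13 per period over cooperation, then loses 16−3 = 13 per period forever once punishment starts.
Gain: 13(1 + δ + … + δ^3); loss: 13·δ^4/(1−δ).
No profitable deviation ⇔ 13(1−δ^4) ≤ 13·δ^4, i.e. δ^4 ≥ 13/(13+13) = 1/2.
Hence δ ≥ (1/2)^(1/4) ≈ 0.841.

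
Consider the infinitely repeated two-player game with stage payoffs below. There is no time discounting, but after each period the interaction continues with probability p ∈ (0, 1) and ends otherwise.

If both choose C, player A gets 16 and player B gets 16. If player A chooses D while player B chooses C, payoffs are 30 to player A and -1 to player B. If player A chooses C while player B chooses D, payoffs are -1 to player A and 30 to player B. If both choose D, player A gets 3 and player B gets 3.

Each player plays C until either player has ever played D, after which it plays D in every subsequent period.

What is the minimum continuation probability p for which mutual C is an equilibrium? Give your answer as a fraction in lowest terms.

Expected cooperation value is 16 + p·16 + p²·16 + … = 16/(1−p); deviation gives 30 + p·3/(1−p).
16 ≥ 30(1−p) + 3p ⇒ 27p ≥ 14 ⇒ p ≥ 14/27.

14/27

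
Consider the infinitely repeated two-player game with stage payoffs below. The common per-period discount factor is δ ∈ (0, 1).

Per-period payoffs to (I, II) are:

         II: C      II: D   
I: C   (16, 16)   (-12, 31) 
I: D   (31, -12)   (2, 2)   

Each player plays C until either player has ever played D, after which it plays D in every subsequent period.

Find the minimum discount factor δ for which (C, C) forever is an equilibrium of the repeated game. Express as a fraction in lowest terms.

Under grim trigger the critical discount factor is (T−C)/(T−P) with T = 31, C = 16, P = 2.
δ* = (31−16)/(31−2) = 15/29.

15/29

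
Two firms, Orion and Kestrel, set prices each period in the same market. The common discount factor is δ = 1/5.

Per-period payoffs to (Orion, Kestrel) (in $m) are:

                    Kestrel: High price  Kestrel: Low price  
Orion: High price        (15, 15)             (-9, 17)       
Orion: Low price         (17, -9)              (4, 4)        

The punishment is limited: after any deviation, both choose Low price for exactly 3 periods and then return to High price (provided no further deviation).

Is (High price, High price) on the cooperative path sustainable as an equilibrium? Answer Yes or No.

A one-shot deviation gives 17 now, then 4 for 3 periods, then back to 15.
Gain from deviating: (17−15) today; loss: (15−4) in each of the next 3 periods.
No-deviation condition: (15−4)(δ+…+δ^3) ≥ 17−15, i.e. δ+…+δ^3 ≥ 2/11.
At δ = 1/5: δ+…+δ^3 = 0.2480 ≥ 0.1818.
So cooperation is sustainable.

Yes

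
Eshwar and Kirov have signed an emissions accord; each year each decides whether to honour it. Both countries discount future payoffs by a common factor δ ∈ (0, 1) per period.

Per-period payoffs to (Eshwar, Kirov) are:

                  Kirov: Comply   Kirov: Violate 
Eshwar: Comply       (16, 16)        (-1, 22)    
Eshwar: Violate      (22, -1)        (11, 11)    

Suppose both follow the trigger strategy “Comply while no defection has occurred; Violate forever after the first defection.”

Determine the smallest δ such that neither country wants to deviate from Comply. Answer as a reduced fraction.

6/11

Under grim trigger the critical discount factor is (T−C)/(T−P) with T = 22, C = 16, P = 11.
δ* = (22−16)/(22−11) = 6/11.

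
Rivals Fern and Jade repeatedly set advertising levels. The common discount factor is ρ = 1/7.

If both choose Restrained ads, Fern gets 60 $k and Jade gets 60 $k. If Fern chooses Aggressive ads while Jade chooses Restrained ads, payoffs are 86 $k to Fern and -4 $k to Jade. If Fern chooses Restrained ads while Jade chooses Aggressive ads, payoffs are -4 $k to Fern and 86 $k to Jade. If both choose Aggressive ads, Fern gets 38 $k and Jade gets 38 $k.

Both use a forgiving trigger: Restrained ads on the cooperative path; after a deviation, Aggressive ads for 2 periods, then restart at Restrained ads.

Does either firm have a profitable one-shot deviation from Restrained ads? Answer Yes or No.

A one-shot deviation gives 86 now, then 38 for 2 periods, then back to 60.
Gain from deviating: (86−60) today; loss: (60−38) in each of the next 2 periods.
No-deviation condition: (60−38)(ρ+…+ρ^2) ≥ 86−60, i.e. ρ+…+ρ^2 ≥ 13/11.
At ρ = 1/7: ρ+…+ρ^2 = 0.1633 < 1.1818.
So cooperation is not sustainable.

Yes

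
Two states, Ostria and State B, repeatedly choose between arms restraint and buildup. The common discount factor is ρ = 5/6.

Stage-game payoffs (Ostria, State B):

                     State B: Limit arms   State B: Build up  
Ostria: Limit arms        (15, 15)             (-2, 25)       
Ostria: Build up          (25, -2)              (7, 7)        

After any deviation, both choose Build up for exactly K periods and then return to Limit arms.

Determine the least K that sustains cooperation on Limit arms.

No profitable deviation requires (15−7)(ρ+…+ρ^K) ≥ 25−15, i.e. ρ+…+ρ^K ≥ 5/4 ≈ 1.2500.
With ρ = 5/6, the partial sums are K=1: 0.8333, K=2: 1.5278.
K = 2 is the first length at which the sum reaches 1.2500.

2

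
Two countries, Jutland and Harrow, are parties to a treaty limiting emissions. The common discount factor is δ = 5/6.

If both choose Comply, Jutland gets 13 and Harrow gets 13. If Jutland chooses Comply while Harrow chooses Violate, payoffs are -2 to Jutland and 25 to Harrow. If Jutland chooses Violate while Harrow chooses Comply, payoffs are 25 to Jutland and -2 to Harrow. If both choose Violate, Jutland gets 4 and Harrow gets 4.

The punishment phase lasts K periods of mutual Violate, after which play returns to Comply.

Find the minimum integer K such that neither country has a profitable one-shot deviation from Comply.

2

IC: δ(1−δ^K)/(1−δ) ≥ (25−13)/(13−4) = 4/3.
With δ = 5/6: need 1 − δ^K ≥ 4/3·(1−5/6)/(5/6), i.e. δ^K ≤ 0.7333.
Since (5/6)^1 = 0.8333 and (5/6)^2 = 0.6944, the smallest such K is 2.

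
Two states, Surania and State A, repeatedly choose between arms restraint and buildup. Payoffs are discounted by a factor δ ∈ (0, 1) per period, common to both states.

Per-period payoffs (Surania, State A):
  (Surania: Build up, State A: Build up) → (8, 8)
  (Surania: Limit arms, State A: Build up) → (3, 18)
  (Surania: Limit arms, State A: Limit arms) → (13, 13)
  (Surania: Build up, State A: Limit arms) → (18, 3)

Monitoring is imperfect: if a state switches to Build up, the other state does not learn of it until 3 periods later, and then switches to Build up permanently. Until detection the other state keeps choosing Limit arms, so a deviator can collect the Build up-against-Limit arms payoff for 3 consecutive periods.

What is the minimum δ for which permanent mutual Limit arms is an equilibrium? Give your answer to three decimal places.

A deviator earns 18 for 3 periods, then 8 forever; cooperating earns 13 forever. Multiplying the IC by (1−δ):
13 ≥ 18(1−δ^3) + 8δ^3, so 10·δ^3 ≥ 5 and δ^3 ≥ 1/2.
δ ≥ (1/2)^(1/3) ≈ 0.794.

0.794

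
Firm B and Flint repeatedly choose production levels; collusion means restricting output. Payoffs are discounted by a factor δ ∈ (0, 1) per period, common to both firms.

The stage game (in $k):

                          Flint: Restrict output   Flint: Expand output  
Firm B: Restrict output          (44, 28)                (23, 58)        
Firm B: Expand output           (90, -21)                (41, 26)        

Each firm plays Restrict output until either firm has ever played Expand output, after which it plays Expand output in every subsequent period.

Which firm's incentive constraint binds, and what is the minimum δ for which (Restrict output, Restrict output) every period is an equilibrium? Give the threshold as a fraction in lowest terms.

For Firm B: deviation gain 90−44 = 46, per-period punishment loss 44−41 = 3. IC gives δ ≥ 46/49.
For Flint: gain 30, loss 2 per period, so δ ≥ 30/32 = 15/16.
The tighter constraint is Firm B's, so cooperation needs δ ≥ 46/49.

Firm B; δ ≥ 46/49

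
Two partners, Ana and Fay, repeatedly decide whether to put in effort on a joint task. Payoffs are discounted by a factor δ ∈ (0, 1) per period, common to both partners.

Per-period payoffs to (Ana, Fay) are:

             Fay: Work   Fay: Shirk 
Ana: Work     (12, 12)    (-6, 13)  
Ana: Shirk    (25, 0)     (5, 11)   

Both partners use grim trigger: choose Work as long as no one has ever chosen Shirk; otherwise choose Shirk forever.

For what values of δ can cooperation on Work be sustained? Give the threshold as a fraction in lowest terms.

Ana's threshold: (25−12)/(25−5) = 13/20.
Fay's threshold: (13−12)/(13−11) = 1/2.
13/20 > 1/2, so Ana binds and δ* = 13/20.

13/20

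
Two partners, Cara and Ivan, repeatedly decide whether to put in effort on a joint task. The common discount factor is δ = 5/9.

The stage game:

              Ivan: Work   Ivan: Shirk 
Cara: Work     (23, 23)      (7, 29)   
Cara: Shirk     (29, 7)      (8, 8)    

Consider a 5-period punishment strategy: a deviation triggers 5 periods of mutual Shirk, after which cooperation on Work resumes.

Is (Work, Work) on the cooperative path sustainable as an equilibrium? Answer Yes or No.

Yes

IC: δ+…+δ^5 ≥ (29−23)/(23−8) = 2/5.
At δ = 5/9: partial sum = 1.1838 ≥ 0.4000. Cooperation sustainable.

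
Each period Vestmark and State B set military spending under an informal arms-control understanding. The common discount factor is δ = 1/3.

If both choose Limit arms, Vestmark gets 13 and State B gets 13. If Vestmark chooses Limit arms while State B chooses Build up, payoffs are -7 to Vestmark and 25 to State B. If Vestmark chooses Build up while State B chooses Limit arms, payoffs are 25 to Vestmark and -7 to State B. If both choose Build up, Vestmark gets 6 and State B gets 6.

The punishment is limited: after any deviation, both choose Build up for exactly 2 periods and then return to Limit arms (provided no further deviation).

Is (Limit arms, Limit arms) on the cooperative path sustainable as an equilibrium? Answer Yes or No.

A one-shot deviation gives 25 now, then 6 for 2 periods, then back to 13.
Gain from deviating: (25−13) today; loss: (13−6) in each of the next 2 periods.
No-deviation condition: (13−6)(δ+…+δ^2) ≥ 25−13, i.e. δ+…+δ^2 ≥ 12/7.
At δ = 1/3: δ+…+δ^2 = 0.4444 < 1.7143.
So cooperation is not sustainable.

No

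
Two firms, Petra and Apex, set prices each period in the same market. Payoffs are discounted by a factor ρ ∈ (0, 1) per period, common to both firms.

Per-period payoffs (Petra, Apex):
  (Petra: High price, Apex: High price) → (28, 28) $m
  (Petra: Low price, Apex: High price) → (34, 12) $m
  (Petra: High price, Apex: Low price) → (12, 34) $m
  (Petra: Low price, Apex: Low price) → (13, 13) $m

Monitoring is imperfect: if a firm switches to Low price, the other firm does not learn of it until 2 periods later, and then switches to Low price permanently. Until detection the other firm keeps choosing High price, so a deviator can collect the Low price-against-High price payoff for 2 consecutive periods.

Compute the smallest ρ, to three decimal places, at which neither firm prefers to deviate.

0.535

The best deviation is to choose Low price for all 2 undetected periods, earning 34 each, then 13 forever once detected.
Deviation value: 34(1−ρ^2)/(1−ρ) + 13ρ^2/(1−ρ); cooperation value: 28/(1−ρ).
IC: 28 ≥ 34(1−ρ^2) + 13ρ^2 = 34 − 21ρ^2.
So ρ^2 ≥ 6/21 = 2/7, giving ρ ≥ (2/7)^(1/2) ≈ 0.535.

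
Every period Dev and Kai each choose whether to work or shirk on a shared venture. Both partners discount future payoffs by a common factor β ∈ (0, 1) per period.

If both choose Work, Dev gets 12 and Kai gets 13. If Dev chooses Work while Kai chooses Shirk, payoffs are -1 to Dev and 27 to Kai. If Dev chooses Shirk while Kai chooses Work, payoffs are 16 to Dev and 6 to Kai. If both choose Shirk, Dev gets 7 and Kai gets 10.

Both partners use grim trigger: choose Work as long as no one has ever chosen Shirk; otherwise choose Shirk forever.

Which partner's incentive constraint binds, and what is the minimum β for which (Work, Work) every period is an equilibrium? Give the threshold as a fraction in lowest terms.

Kai; β ≥ 14/17

For Dev: deviation gain 16−12 = 4, per-period punishment loss 12−7 = 5. IC gives β ≥ 4/9.
For Kai: gain 14, loss 3 per period, so β ≥ 14/17.
The tighter constraint is Kai's, so cooperation needs β ≥ 14/17.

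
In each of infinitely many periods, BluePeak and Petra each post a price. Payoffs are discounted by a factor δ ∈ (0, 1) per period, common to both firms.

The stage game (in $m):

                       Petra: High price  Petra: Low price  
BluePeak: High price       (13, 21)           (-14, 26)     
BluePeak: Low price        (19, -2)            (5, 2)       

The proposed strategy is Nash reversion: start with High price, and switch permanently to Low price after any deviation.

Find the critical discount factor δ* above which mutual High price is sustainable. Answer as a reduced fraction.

3/7

For BluePeak: deviation gain 19−13 = 6, per-period punishment loss 13−5 = 8. IC gives δ ≥ 6/14 = 3/7.
For Petra: gain 5, loss 19 per period, so δ ≥ 5/24.
The tighter constraint is BluePeak's, so cooperation needs δ ≥ 3/7.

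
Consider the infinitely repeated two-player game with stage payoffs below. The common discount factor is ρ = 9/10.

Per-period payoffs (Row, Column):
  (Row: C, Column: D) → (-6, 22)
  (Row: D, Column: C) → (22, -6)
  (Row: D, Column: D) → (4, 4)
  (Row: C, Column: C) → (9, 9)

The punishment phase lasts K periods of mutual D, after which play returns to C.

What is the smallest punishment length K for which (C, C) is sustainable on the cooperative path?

Need Σ_{k=1}^{K} ρ^k ≥ (22−9)/(9−4) = 2.6000 at ρ = 9/10.
At K = 3 the sum is 2.4390 < 2.6000; at K = 4 it is 3.0951 ≥ 2.6000.
So the minimum punishment length is K = 4.

4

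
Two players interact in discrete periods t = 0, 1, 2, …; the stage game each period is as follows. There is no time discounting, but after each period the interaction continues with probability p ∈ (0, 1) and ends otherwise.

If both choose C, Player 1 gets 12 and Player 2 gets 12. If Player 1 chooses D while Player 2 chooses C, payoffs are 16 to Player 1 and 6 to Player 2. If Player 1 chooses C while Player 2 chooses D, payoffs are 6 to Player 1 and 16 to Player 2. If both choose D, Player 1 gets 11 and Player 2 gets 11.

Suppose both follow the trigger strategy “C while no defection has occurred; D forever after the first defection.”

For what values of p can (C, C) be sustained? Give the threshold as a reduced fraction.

4/5

Expected cooperation value is 12 + p·12 + p²·12 + … = 12/(1−p); deviation gives 16 + p·11/(1−p).
12 ≥ 16(1−p) + 11p ⇒ 5p ≥ 4 ⇒ p ≥ 4/5.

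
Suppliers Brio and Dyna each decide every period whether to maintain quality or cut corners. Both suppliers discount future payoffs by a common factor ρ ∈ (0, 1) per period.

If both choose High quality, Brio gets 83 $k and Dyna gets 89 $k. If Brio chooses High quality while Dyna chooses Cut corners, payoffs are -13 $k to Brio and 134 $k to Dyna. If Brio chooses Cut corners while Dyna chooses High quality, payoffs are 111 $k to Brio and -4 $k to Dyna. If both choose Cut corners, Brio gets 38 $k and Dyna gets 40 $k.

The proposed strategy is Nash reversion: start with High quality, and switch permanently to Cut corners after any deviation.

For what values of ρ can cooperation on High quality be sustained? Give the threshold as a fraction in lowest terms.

45/94

Brio: cooperation gives 83 each period; deviation gives 111 once then 38 forever.
  83/(1−ρ) ≥ 111 + 38ρ/(1−ρ) ⇒ ρ ≥ 28/73.
Dyna: cooperation gives 89 each period; deviation gives 134 once then 40 forever.
  ρ ≥ 45/94.
Both must hold, so the binding constraint is Dyna's: ρ ≥ 45/94.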